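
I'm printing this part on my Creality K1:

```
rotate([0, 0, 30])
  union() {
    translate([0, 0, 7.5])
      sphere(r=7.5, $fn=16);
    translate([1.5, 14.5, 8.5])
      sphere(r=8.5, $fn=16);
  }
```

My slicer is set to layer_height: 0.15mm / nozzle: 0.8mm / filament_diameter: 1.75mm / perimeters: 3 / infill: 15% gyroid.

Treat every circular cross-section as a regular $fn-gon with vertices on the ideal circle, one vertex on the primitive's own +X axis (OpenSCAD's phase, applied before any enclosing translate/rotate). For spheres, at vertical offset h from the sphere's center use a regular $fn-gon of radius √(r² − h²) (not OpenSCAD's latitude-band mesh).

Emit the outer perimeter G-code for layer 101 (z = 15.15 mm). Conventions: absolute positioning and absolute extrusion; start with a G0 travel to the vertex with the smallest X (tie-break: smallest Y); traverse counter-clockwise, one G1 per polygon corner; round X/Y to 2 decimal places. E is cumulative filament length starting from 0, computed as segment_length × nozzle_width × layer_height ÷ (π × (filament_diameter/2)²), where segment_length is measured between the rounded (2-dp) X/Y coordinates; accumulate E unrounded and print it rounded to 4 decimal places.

At z = 15.15 mm: the sphere is not intersected at this z (|z−center|=7.650 > r=7.5); the r=8.5 sphere at (1.5, 14.5) contributes a regular 16-gon of circumradius √(8.5²−6.65²) = 5.294; Merging all regions: only the r=8.5 sphere at (1.5, 14.5) is present, so the union is just that shape — 1 connected region; (rotated 30° about Z; rotation is an isometry so areas/perimeters/island counts are preserved). The outline is a single polygon with 16 vertices. Extrusion per mm of travel: 0.8 × 0.15 / (π × 0.875²) = 0.049890. Accumulating E over each segment gives final E = 1.6489.

G0 X-11.20 Y12.62 Z15.15
G1 X-10.54 Y10.66 E0.1032
G1 X-9.17 Y9.11 E0.2064
G1 X-7.32 Y8.19 E0.3095
G1 X-5.26 Y8.06 E0.4124
G1 X-3.30 Y8.72 E0.5156
G1 X-1.75 Y10.08 E0.6185
G1 X-0.84 Y11.94 E0.7218
G1 X-0.70 Y14.00 E0.8248
G1 X-1.37 Y15.95 E0.9277
G1 X-2.73 Y17.51 E1.0309
G1 X-4.58 Y18.42 E1.1338
G1 X-6.64 Y18.56 E1.2368
G1 X-8.60 Y17.89 E1.3401
G1 X-10.15 Y16.53 E1.4430
G1 X-11.06 Y14.68 E1.5459
G1 X-11.20 Y12.62 E1.6489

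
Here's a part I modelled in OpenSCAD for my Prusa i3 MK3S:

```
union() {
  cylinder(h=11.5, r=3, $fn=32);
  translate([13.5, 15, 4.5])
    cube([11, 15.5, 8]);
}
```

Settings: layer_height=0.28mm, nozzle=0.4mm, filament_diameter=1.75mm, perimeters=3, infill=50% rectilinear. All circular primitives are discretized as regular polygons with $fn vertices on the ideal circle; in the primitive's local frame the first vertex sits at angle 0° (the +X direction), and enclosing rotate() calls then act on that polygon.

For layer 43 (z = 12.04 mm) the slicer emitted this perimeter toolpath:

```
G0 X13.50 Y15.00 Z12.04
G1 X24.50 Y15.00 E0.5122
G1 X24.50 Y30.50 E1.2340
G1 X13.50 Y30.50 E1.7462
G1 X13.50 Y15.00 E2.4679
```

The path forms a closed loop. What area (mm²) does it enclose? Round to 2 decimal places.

Apply the shoelace formula to the sequence of (X, Y) vertices; enclosed area = 170.50 mm².

170.50 mm²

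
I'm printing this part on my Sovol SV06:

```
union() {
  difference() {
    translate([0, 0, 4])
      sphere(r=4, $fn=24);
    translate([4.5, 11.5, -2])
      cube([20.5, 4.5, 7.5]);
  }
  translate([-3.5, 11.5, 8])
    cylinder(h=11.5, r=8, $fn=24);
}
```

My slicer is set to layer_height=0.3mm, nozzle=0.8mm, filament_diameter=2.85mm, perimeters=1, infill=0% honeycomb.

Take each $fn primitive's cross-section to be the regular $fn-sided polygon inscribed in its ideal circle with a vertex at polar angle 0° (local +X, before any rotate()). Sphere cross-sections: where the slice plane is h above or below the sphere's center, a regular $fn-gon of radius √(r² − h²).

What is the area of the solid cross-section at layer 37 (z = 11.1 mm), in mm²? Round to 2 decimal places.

198.77 mm²

At z = 11.1 mm: the sphere is absent (|z−center|=7.100 > r=4); the cube at (4.5, 11.5) does not reach this height (z outside [-2, 5.5]); After the difference (first − rest): the first operand is absent here, so nothing remains; the cylinder at (-3.5, 11.5): section is a regular 24-gon, circumradius r=8 (area = (24/2)·8.000²·sin(360°/24) = 198.77 mm²); Merging all regions: only the r=8 cylinder at (-3.5, 11.5) is present, so the union is just that shape — area = 198.77 mm². Overall, the cross-section is a single solid region. Net area = 198.77 mm².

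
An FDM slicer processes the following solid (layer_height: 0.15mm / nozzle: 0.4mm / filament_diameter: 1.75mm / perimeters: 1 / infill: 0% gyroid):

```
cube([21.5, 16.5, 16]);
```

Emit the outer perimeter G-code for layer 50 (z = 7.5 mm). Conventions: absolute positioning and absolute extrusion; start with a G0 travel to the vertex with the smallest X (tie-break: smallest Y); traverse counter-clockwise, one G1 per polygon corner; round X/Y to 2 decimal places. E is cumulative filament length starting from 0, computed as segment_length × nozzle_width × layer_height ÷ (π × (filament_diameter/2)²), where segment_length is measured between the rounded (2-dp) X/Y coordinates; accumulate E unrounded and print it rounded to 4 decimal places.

G0 X0.00 Y0.00 Z7.50
G1 X21.50 Y0.00 E0.5363
G1 X21.50 Y16.50 E0.9479
G1 X0.00 Y16.50 E1.4842
G1 X0.00 Y0.00 E1.8958

At z = 7.5 mm: the 21.5×16.5 cube contributes its full rectangle. The outline is a single polygon with 4 vertices. Extrusion per mm of travel: 0.4 × 0.15 / (π × 0.875²) = 0.024945. Accumulating E over each segment gives final E = 1.8958.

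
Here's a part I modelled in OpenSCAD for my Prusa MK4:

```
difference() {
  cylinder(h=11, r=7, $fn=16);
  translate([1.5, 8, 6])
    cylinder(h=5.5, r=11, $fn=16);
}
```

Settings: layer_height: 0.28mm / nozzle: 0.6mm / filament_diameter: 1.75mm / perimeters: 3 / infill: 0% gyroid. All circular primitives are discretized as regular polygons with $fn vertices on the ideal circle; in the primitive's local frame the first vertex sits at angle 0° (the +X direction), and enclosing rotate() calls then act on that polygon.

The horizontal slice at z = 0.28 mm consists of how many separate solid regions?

At z = 0.28 mm: the cylinder: section is a regular 16-gon, circumradius r=7; the cylinder at (1.5, 8) is absent (z outside [6, 11.5]); Subtracting the remaining from the first: none of the subtracted shapes is present at this height, so the r=7 cylinder is unchanged — 1 connected region. The result has 1 disconnected region.

1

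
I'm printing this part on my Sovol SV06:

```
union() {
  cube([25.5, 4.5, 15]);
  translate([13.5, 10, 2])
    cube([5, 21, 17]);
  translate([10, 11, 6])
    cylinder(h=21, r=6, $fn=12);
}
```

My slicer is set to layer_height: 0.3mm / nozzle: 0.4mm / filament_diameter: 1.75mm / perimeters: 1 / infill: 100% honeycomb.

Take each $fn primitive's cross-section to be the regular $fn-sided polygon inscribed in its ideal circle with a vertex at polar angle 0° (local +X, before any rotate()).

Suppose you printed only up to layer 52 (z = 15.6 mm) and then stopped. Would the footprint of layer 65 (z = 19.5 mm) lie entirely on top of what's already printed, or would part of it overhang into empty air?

Compare the two slices. At z = 15.6: the cube is absent (z outside [0, 15]); the 5×21 cube at (13.5, 10) contributes its full rectangle (area 105.00 mm²); the cylinder at (10, 11): section is a regular 12-gon, circumradius r=6 (area = (12/2)·6.000²·sin(360°/12) = 108.00 mm²); Merging all regions: the regions partially overlap — summed areas 213.00 mm² minus the doubly-counted overlap 10.10 mm² gives 202.90 mm² — area = 202.90 mm². At z = 19.5: the cube is not intersected at this z (z outside [0, 15]); the cube at (13.5, 10) is absent (z outside [2, 19]); the r=6 cylinder at (10, 11) contributes a regular 12-gon of circumradius 6 (area = (12/2)·6.000²·sin(360°/12) = 108.00 mm²); Taking the union: only the r=6 cylinder at (10, 11) is present, so the union is just that shape — area = 108.00 mm². Checking containment: the cross-section at z = 19.5 is a subset of the cross-section at z = 15.6.

entirely on top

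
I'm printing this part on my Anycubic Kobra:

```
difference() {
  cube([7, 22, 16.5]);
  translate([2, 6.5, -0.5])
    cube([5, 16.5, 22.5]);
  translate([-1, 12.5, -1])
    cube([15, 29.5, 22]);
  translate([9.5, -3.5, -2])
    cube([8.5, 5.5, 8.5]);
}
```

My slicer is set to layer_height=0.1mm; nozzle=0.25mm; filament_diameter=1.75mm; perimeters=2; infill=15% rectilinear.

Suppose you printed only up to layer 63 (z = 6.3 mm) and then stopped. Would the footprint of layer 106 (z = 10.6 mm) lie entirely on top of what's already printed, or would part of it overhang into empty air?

Compare the two slices. At z = 6.3: the cube is present — its section is the full 7×22 rectangle (area 154.00 mm²); the 5×16.5 cube at (2, 6.5) contributes its full rectangle (area 82.50 mm²); the 15×29.5 cube at (-1, 12.5) contributes its full rectangle (area 442.50 mm²); the cube at (9.5, -3.5) (footprint 8.5×5.5) is included at this height (area 46.75 mm²); Taking the first minus the rest: starting from the 7×22 cube (154.00 mm²), the 5×16.5 cube at (2, 6.5) partially overlaps it — only the 77.50 mm² overlap (of its 82.50 mm²) is removed, clipping the outline; the 15×29.5 cube at (-1, 12.5) partially overlaps it — only the 19.00 mm² overlap (of its 442.50 mm²) is removed, clipping the outline; the 8.5×5.5 cube at (9.5, -3.5) misses the remaining region (no effect) — area = 57.50 mm². At z = 10.6: the cube (footprint 7×22) is included at this height (area 154.00 mm²); the 5×16.5 cube at (2, 6.5) contributes its full rectangle (area 82.50 mm²); the cube at (-1, 12.5) (footprint 15×29.5) is included at this height (area 442.50 mm²); the cube at (9.5, -3.5) is not intersected at this z (z outside [-2, 6.5]); After the difference (first − rest): starting from the 7×22 cube (154.00 mm²), the 5×16.5 cube at (2, 6.5) partially overlaps it — only the 77.50 mm² overlap (of its 82.50 mm²) is removed, clipping the outline; the 15×29.5 cube at (-1, 12.5) partially overlaps it — only the 19.00 mm² overlap (of its 442.50 mm²) is removed, clipping the outline — area = 57.50 mm². Checking containment: the cross-section at z = 10.6 is a subset of the cross-section at z = 6.3.

entirely on top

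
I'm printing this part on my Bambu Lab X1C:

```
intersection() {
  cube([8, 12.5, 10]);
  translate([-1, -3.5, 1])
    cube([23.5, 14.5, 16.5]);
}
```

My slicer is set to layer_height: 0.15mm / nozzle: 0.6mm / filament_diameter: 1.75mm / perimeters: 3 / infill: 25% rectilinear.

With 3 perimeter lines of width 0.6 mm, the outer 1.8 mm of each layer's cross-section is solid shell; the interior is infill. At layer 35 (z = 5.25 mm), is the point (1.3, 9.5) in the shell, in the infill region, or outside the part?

shell

At z = 5.25 mm: the cube is present — its section is the full 8×12.5 rectangle; the cube at (-1, -3.5) is present — its section is the full 23.5×14.5 rectangle; After intersecting: the 23.5×14.5 cube at (-1, -3.5) partially overlaps the 8×12.5 cube; clipping to the common part keeps 88.00 mm² — 1 connected region. Overall, the cross-section is a single solid region. The nearest boundary edge runs (0.00, 0.00)→(0.00, 11.00); distance from the point to it = 1.30 mm. The point is inside the cross-section, 1.30 mm from the nearest boundary — within the 1.8 mm shell band (3 × 0.6).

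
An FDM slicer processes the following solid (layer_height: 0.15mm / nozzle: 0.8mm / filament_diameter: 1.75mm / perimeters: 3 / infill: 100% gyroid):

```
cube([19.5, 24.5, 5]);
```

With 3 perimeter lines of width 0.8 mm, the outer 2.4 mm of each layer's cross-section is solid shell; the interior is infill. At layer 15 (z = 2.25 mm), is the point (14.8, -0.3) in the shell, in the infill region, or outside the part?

At z = 2.25 mm: the cube is present — its section is the full 19.5×24.5 rectangle. Overall, the cross-section is a single solid region. The nearest boundary edge runs (0.00, 0.00)→(19.50, 0.00); distance from the point to it = 0.30 mm. The point is not inside any of the regions above, so it lies outside the cross-section (0.30 mm from the nearest boundary).

outside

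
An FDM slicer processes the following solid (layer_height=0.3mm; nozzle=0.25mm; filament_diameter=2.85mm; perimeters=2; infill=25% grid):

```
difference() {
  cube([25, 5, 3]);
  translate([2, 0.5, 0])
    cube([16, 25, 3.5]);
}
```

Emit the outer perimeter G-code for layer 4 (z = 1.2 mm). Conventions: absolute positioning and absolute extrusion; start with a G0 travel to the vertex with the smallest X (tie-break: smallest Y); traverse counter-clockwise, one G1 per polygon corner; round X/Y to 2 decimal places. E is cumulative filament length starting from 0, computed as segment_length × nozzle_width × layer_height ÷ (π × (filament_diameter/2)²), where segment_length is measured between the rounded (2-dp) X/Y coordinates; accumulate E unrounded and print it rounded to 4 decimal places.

G0 X0.00 Y0.00 Z1.20
G1 X25.00 Y0.00 E0.2939
G1 X25.00 Y5.00 E0.3527
G1 X18.00 Y5.00 E0.4350
G1 X18.00 Y0.50 E0.4879
G1 X2.00 Y0.50 E0.6760
G1 X2.00 Y5.00 E0.7289
G1 X0.00 Y5.00 E0.7524
G1 X0.00 Y0.00 E0.8112

At z = 1.2 mm: the cube (footprint 25×5) is included at this height; the cube at (2, 0.5) (footprint 16×25) is included at this height; After the difference (first − rest): starting from the 25×5 cube, the 16×25 cube at (2, 0.5) partially overlaps it — only the 72.00 mm² overlap (of its 400.00 mm²) is removed, clipping the outline — 1 connected region. The outline is a single polygon with 8 vertices. Extrusion per mm of travel: 0.25 × 0.3 / (π × 1.425²) = 0.011757. Accumulating E over each segment gives final E = 0.8112.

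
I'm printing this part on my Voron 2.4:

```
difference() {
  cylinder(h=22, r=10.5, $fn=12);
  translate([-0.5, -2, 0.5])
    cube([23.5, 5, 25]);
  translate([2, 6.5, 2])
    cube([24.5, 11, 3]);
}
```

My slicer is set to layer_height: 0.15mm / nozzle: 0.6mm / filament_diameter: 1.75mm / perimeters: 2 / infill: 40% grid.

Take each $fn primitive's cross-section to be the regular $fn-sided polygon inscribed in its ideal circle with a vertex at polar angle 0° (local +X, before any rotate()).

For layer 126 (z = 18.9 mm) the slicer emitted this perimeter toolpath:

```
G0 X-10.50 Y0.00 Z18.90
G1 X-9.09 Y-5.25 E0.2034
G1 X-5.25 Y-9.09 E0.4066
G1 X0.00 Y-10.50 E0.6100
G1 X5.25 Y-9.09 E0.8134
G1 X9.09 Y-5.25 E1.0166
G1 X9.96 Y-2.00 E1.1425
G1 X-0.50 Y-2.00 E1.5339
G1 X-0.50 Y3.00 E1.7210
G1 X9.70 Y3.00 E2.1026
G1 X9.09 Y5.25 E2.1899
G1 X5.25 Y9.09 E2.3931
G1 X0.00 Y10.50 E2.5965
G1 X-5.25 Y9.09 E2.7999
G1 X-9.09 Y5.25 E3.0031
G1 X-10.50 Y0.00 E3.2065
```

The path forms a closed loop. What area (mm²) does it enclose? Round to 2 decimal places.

Apply the shoelace formula to the sequence of (X, Y) vertices; enclosed area = 277.38 mm².

277.38 mm²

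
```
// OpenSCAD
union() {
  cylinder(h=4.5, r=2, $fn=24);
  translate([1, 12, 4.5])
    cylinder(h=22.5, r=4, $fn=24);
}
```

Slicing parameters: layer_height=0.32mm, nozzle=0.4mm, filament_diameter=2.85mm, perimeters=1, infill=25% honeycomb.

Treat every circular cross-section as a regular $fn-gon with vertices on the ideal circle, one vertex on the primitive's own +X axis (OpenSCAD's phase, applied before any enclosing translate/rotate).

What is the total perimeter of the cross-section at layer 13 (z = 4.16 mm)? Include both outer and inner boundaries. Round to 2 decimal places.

12.53 mm

At z = 4.16 mm: the cylinder: section is a regular 24-gon, circumradius r=2 (perimeter = 2·24·2.000·sin(180°/24) = 12.53 mm); the cylinder at (1, 12) is not intersected at this z (z outside [4.5, 27]); Merging all regions: only the r=2 cylinder is present, so the union is just that shape — boundary = 12.53 mm. Overall, the cross-section is a single solid region. Total boundary length (outer) = 12.53 mm.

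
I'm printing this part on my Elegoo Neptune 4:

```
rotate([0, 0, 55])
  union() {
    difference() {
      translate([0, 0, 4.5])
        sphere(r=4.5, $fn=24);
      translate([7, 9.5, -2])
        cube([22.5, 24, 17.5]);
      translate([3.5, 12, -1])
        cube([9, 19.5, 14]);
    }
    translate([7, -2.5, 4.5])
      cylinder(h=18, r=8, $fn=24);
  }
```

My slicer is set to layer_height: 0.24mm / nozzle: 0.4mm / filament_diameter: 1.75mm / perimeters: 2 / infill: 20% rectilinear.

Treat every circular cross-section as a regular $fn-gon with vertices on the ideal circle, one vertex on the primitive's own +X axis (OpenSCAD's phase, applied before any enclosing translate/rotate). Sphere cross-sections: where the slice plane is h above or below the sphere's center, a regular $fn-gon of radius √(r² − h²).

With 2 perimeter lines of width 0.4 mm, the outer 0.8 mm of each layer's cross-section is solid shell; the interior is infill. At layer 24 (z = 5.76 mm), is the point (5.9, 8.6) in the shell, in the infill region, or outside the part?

infill

At z = 5.76 mm: the sphere: section is a regular 24-gon, circumradius = √(r²−h²) = √(4.5²−1.26²) = 4.320; the cube at (7, 9.5) (footprint 22.5×24) is included at this height; the cube at (3.5, 12) (footprint 9×19.5) is included at this height; Subtracting the remaining from the first: starting from the r=4.5 sphere, the 22.5×24 cube at (7, 9.5) misses the remaining region (no effect); the 9×19.5 cube at (3.5, 12) misses the remaining region (no effect) — 1 connected region; the cylinder at (7, -2.5): section is a regular 24-gon, circumradius r=8; Taking the union: the regions partially overlap (shared area 30.00 mm²), so overlapping operands fuse into one piece — 1 connected region; (rotated 55° about Z; rotation is an isometry so areas/perimeters/island counts are preserved). Overall, the cross-section is a single solid region. Undo the 55° rotation: the query point maps to (10.429, 0.100) in the un-rotated model frame. The nearest boundary edge runs (12.66, 3.16)→(13.93, 1.50); distance from the point to it = 3.63 mm. The point is inside the cross-section and 3.63 mm from the nearest boundary — more than the 0.8 mm shell width (2 × 0.4), so it's in the infill interior.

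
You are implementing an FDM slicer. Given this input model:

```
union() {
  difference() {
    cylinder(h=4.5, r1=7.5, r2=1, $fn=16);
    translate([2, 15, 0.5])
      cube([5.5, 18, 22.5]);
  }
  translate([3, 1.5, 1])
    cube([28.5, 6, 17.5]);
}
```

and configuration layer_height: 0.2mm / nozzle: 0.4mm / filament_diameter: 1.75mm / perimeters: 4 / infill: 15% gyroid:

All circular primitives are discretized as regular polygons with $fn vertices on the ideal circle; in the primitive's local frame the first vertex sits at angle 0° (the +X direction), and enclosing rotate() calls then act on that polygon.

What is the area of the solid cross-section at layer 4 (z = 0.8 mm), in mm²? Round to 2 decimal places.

123.23 mm²

At z = 0.8 mm: the cone: at t=0.178 of its height the radius interpolates to r₁+(r₂−r₁)t = 6.344, giving a regular 16-gon of that circumradius (area = (16/2)·6.344²·sin(360°/16) = 123.23 mm²); the cube at (2, 15) (footprint 5.5×18) is included at this height (area 99.00 mm²); Taking the first minus the rest: starting from the cone (123.23 mm²), the 5.5×18 cube at (2, 15) misses the remaining region (no effect) — area = 123.23 mm²; the cube at (3, 1.5) does not reach this height (z outside [1, 18.5]); Combining (union): only the result so far is present, so the union is just that shape — area = 123.23 mm². Overall, the cross-section is a single solid region. Net area = 123.23 mm².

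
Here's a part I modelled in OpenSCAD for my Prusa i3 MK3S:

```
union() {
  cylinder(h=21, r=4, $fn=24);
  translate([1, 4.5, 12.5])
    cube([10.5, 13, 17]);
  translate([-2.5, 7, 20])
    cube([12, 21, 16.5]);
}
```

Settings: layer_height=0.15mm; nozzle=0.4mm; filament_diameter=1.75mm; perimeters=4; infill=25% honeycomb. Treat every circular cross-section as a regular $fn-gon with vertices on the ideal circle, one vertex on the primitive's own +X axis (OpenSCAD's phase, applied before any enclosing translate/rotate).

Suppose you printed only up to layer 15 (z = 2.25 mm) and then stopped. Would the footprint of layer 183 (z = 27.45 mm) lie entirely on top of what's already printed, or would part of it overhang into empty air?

Compare the two slices. At z = 2.25: the r=4 cylinder contributes a regular 24-gon of circumradius 4 (area = (24/2)·4.000²·sin(360°/24) = 49.69 mm²); the cube at (1, 4.5) is absent (z outside [12.5, 29.5]); the cube at (-2.5, 7) does not reach this height (z outside [20, 36.5]); Taking the union: only the r=4 cylinder is present, so the union is just that shape — area = 49.69 mm². At z = 27.45: the cylinder is absent (z outside [0, 21]); the cube at (1, 4.5) is present — its section is the full 10.5×13 rectangle (area 136.50 mm²); the 12×21 cube at (-2.5, 7) contributes its full rectangle (area 252.00 mm²); Taking the union: the regions partially overlap — summed areas 388.50 mm² minus the doubly-counted overlap 89.25 mm² gives 299.25 mm² — area = 299.25 mm². Checking containment: at z = 27.45 the cross-section extends beyond the z = 2.25 cross-section by about 299.25 mm².

part overhangs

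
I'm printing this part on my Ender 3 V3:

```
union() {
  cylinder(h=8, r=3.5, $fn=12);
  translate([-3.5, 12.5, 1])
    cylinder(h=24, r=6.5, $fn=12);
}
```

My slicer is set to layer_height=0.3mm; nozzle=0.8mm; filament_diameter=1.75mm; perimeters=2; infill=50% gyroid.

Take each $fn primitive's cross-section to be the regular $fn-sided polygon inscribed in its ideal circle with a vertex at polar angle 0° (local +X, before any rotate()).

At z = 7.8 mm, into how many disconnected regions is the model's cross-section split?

At z = 7.8 mm: the cylinder: section is a regular 12-gon, circumradius r=3.5; the r=6.5 cylinder at (-3.5, 12.5) contributes a regular 12-gon of circumradius 6.5; Merging all regions: the 2 present regions are separate (no shared area or edge), so areas and boundary lengths simply add and each stays a separate island — 2 connected regions. The result has 2 disconnected regions.

2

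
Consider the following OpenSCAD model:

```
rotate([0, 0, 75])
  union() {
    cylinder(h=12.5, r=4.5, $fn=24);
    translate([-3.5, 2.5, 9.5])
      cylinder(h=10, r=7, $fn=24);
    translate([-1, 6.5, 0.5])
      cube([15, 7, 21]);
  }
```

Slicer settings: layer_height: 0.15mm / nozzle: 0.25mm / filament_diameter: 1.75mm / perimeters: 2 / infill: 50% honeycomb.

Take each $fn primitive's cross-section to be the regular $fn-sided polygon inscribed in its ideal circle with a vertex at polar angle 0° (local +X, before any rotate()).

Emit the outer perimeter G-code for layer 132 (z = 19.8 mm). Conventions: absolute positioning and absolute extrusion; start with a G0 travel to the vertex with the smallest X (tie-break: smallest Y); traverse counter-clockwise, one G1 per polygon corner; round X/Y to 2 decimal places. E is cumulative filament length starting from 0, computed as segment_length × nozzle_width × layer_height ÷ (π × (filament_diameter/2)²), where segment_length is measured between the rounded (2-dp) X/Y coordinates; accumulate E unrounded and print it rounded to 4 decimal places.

G0 X-13.30 Y2.53 Z19.80
G1 X-6.54 Y0.72 E0.1091
G1 X-2.66 Y15.21 E0.3430
G1 X-9.42 Y17.02 E0.4521
G1 X-13.30 Y2.53 E0.6859

At z = 19.8 mm: the cylinder is absent (z outside [0, 12.5]); the cylinder at (-3.5, 2.5) does not reach this height (z outside [9.5, 19.5]); the 15×7 cube at (-1, 6.5) contributes its full rectangle; Combining (union): only the 15×7 cube at (-1, 6.5) is present, so the union is just that shape — 1 connected region; (rotated 75° about Z; rotation is an isometry so areas/perimeters/island counts are preserved). The outline is a single polygon with 4 vertices. Extrusion per mm of travel: 0.25 × 0.15 / (π × 0.875²) = 0.015591. Accumulating E over each segment gives final E = 0.6859.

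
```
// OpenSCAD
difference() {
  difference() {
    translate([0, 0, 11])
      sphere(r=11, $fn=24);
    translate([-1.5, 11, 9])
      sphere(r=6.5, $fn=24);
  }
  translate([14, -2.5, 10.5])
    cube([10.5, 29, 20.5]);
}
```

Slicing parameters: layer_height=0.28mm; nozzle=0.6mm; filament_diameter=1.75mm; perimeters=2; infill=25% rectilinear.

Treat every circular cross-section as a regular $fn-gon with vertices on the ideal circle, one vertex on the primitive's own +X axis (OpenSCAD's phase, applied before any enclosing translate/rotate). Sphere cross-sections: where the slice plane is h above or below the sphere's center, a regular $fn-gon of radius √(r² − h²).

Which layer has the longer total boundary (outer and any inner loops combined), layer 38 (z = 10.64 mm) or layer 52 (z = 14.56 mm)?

Layer 38 (z = 10.64): the r=11 sphere slices to a regular 24-gon of circumradius 10.994 (√(r²−h²) with h=0.36 from center) (perimeter = 2·24·10.994·sin(180°/24) = 68.88 mm); the r=6.5 sphere at (-1.5, 11) contributes a regular 24-gon of circumradius √(6.5²−1.64²) = 6.290 (perimeter = 2·24·6.290·sin(180°/24) = 39.41 mm); After the difference (first − rest): starting from the r=11 sphere, the r=6.5 sphere at (-1.5, 11) partially overlaps it — only the 51.86 mm² overlap (of its 122.87 mm²) is removed, clipping the outline — boundary = 72.02 mm; the cube at (14, -2.5) (footprint 10.5×29) is included at this height (perimeter 79.00 mm); Subtracting the remaining from the first: starting from that combined region, the 10.5×29 cube at (14, -2.5) misses the remaining region (no effect) — boundary = 72.02 mm. So its perimeter = 72.02 mm. Layer 52 (z = 14.56): the sphere: section is a regular 24-gon, circumradius = √(r²−h²) = √(11²−3.56²) = 10.408 (perimeter = 2·24·10.408·sin(180°/24) = 65.21 mm); the sphere at (-1.5, 11): section is a regular 24-gon, circumradius = √(r²−h²) = √(6.5²−5.56²) = 3.367 (perimeter = 2·24·3.367·sin(180°/24) = 21.09 mm); Taking the first minus the rest: starting from the r=11 sphere, the r=6.5 sphere at (-1.5, 11) partially overlaps it — only the 11.52 mm² overlap (of its 35.21 mm²) is removed, clipping the outline — boundary = 66.83 mm; the cube at (14, -2.5) is present — its section is the full 10.5×29 rectangle (perimeter 79.00 mm); After the difference (first − rest): starting from the result so far, the 10.5×29 cube at (14, -2.5) misses the remaining region (no effect) — boundary = 66.83 mm. So its perimeter = 66.83 mm. Layer 38 is larger (72.02 vs 66.83 mm).

layer 38 (z = 10.64 mm)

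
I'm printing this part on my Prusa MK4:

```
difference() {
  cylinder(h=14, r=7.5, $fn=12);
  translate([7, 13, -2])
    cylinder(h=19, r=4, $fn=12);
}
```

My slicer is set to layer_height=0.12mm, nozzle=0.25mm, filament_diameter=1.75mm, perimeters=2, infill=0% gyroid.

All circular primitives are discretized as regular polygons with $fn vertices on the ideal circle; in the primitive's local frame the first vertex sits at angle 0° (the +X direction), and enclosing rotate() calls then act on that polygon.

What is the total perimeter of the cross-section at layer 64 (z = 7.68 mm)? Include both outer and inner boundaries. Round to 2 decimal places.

46.59 mm

At z = 7.68 mm: the r=7.5 cylinder gives a regular 12-gon of circumradius 7.5 (constant along its height) (perimeter = 2·12·7.500·sin(180°/12) = 46.59 mm); the cylinder at (7, 13): section is a regular 12-gon, circumradius r=4 (perimeter = 2·12·4.000·sin(180°/12) = 24.85 mm); Subtracting the remaining from the first: starting from the r=7.5 cylinder, the r=4 cylinder at (7, 13) misses the remaining region (no effect) — boundary = 46.59 mm. Overall, the cross-section is a single solid region. Total boundary length (outer) = 46.59 mm.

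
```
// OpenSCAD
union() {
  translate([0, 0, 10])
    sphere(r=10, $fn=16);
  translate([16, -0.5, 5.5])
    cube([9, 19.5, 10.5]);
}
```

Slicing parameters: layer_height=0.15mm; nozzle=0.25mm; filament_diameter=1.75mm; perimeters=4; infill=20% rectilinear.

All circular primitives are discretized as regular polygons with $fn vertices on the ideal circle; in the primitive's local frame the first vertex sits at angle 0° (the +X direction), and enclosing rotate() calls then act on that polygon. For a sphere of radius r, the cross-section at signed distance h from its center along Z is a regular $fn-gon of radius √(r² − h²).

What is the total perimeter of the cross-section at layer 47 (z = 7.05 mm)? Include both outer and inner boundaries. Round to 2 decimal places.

116.65 mm

At z = 7.05 mm: the r=10 sphere slices to a regular 16-gon of circumradius 9.555 (√(r²−h²) with h=2.95 from center) (perimeter = 2·16·9.555·sin(180°/16) = 59.65 mm); the cube at (16, -0.5) (footprint 9×19.5) is included at this height (perimeter 57.00 mm); Merging all regions: the 2 present regions are separate (no shared area or edge), so areas and boundary lengths simply add and each stays a separate island — boundary = 116.65 mm. Overall, the cross-section has 2 separate islands. Total boundary length (outer) = 116.65 mm.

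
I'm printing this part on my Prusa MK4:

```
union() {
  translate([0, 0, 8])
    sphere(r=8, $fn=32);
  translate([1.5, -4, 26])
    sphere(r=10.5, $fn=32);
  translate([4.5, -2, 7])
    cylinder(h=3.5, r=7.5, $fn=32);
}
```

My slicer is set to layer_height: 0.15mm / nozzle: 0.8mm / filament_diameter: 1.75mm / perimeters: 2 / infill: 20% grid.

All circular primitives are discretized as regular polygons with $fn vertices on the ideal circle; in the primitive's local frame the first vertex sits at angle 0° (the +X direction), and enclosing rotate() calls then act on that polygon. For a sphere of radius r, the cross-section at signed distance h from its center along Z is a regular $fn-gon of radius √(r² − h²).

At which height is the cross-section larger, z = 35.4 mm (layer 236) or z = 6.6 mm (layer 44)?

Layer 236 (z = 35.4): the sphere is absent (|z−center|=27.400 > r=8); the r=10.5 sphere at (1.5, -4) contributes a regular 32-gon of circumradius √(10.5²−9.4²) = 4.679 (area = (32/2)·4.679²·sin(360°/32) = 68.33 mm²); the cylinder at (4.5, -2) is not intersected at this z (z outside [7, 10.5]); Merging all regions: only the r=10.5 sphere at (1.5, -4) is present, so the union is just that shape — area = 68.33 mm². So its area = 68.33 mm². Layer 44 (z = 6.6): the r=8 sphere contributes a regular 32-gon of circumradius √(8²−1.4²) = 7.877 (area = (32/2)·7.877²·sin(360°/32) = 193.65 mm²); the sphere at (1.5, -4) is absent (|z−center|=19.400 > r=10.5); the cylinder at (4.5, -2) is absent (z outside [7, 10.5]); Combining (union): only the r=8 sphere is present, so the union is just that shape — area = 193.65 mm². So its area = 193.65 mm². Layer 44 is larger (193.65 vs 68.33 mm²).

layer 44 (z = 6.6 mm)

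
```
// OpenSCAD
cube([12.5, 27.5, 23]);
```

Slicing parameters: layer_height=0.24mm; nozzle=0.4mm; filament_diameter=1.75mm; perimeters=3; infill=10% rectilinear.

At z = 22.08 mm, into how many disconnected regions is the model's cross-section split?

1

At z = 22.08 mm: the cube is present — its section is the full 12.5×27.5 rectangle. The result has 1 disconnected region.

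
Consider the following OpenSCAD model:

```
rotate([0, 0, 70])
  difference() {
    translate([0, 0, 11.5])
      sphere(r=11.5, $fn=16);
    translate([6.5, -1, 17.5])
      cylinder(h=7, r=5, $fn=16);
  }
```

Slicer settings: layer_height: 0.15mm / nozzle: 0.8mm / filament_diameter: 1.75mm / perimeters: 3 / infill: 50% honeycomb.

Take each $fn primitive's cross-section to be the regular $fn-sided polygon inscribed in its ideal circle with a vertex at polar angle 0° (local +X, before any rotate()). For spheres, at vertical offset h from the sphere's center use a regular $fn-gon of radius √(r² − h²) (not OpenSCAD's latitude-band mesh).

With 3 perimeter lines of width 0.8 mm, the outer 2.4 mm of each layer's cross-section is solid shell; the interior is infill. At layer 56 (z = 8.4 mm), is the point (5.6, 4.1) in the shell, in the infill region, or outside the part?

At z = 8.4 mm: the r=11.5 sphere contributes a regular 16-gon of circumradius √(11.5²−3.1²) = 11.074; the cylinder at (6.5, -1) is not intersected at this z (z outside [17.5, 24.5]); Taking the first minus the rest: none of the subtracted shapes is present at this height, so the r=11.5 sphere is unchanged — 1 connected region; (whole slice rotated 70° about Z — lengths, areas and connectivity unchanged). Overall, the cross-section is a single solid region. Undo the 70° rotation: the query point maps to (5.768, -3.860) in the un-rotated model frame. The nearest boundary edge runs (7.83, -7.83)→(10.23, -4.24); distance from the point to it = 3.92 mm. The point is inside the cross-section and 3.92 mm from the nearest boundary — more than the 2.4 mm shell width (3 × 0.8), so it's in the infill interior.

infill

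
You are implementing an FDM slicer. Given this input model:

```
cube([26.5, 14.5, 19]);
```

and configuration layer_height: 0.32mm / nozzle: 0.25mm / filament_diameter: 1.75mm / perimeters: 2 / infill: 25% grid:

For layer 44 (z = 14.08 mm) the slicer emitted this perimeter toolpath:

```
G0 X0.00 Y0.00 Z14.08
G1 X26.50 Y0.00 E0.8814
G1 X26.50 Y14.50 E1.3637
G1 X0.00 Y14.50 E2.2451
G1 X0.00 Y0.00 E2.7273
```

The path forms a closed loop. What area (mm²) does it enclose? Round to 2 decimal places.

Apply the shoelace formula to the sequence of (X, Y) vertices; enclosed area = 384.25 mm².

384.25 mm²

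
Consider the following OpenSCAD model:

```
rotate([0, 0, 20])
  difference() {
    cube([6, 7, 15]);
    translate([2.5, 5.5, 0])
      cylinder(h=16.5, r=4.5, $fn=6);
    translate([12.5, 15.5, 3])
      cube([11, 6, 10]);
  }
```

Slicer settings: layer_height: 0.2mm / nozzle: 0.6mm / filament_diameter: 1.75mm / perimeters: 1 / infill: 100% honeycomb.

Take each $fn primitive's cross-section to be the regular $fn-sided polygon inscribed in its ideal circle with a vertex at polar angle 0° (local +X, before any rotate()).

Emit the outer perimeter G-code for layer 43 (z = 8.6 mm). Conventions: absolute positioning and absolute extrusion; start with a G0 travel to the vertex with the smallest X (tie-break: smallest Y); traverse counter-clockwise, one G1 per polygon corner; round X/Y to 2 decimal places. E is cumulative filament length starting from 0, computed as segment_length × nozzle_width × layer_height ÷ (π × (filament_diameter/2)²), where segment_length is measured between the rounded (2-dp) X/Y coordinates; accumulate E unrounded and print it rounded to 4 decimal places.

G0 X-0.70 Y1.91 Z8.60
G1 X0.00 Y0.00 E0.1015
G1 X5.64 Y2.05 E0.4009
G1 X4.35 Y5.59 E0.5889
G1 X3.92 Y3.13 E0.7134
G1 X-0.31 Y1.59 E0.9380
G1 X-0.70 Y1.91 E0.9632

At z = 8.6 mm: the 6×7 cube contributes its full rectangle; the r=4.5 cylinder at (2.5, 5.5) gives a regular 6-gon of circumradius 4.5 (constant along its height); the cube at (12.5, 15.5) (footprint 11×6) is included at this height; Subtracting the remaining from the first: starting from the 6×7 cube, the r=4.5 cylinder at (2.5, 5.5) partially overlaps it — only the 30.98 mm² overlap (of its 52.61 mm²) is removed, clipping the outline; the 11×6 cube at (12.5, 15.5) misses the remaining region (no effect) — 1 connected region; (rotated 20° about Z; rotation is an isometry so areas/perimeters/island counts are preserved). The outline is a single polygon with 6 vertices. Extrusion per mm of travel: 0.6 × 0.2 / (π × 0.875²) = 0.049890. Accumulating E over each segment gives final E = 0.9632.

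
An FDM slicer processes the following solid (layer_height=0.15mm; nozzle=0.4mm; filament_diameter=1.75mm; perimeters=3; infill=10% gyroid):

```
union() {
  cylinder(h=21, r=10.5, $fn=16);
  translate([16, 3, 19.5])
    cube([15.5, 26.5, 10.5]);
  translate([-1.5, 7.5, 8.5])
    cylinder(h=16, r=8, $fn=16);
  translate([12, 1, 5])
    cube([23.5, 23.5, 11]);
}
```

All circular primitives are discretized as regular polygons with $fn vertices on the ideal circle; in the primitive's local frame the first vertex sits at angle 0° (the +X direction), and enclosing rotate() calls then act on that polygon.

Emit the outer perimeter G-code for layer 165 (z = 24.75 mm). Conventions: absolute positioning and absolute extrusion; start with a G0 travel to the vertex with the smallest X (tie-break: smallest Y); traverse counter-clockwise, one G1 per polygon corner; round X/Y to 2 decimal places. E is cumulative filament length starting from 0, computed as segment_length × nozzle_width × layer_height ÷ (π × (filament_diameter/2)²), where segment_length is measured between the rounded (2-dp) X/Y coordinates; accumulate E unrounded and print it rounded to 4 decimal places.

G0 X16.00 Y3.00 Z24.75
G1 X31.50 Y3.00 E0.3866
G1 X31.50 Y29.50 E1.0477
G1 X16.00 Y29.50 E1.4343
G1 X16.00 Y3.00 E2.0954

At z = 24.75 mm: the cylinder does not reach this height (z outside [0, 21]); the cube at (16, 3) is present — its section is the full 15.5×26.5 rectangle; the cylinder at (-1.5, 7.5) does not reach this height (z outside [8.5, 24.5]); the cube at (12, 1) is absent (z outside [5, 16]); Merging all regions: only the 15.5×26.5 cube at (16, 3) is present, so the union is just that shape — 1 connected region. The outline is a single polygon with 4 vertices. Extrusion per mm of travel: 0.4 × 0.15 / (π × 0.875²) = 0.024945. Accumulating E over each segment gives final E = 2.0954.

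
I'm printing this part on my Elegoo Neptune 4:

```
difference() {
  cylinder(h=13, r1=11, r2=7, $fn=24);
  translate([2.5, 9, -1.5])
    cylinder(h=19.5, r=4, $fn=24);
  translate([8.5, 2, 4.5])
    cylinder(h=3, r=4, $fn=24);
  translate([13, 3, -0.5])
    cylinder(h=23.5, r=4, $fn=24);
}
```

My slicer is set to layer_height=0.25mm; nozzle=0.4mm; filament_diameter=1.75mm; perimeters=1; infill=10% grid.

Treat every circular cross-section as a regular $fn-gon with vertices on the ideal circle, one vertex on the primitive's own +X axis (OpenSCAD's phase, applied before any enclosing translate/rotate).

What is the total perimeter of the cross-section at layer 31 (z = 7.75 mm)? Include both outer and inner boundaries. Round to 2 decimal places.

At z = 7.75 mm: the cone (r1=11→r2=7) has section circumradius 8.615 here — a regular 24-gon (perimeter = 2·24·8.615·sin(180°/24) = 53.98 mm); the r=4 cylinder at (2.5, 9) contributes a regular 24-gon of circumradius 4 (perimeter = 2·24·4.000·sin(180°/24) = 25.06 mm); the cylinder at (8.5, 2) is not intersected at this z (z outside [4.5, 7.5]); the r=4 cylinder at (13, 3) contributes a regular 24-gon of circumradius 4 (perimeter = 2·24·4.000·sin(180°/24) = 25.06 mm); After the difference (first − rest): starting from the cone, the r=4 cylinder at (2.5, 9) partially overlaps it — only the 16.53 mm² overlap (of its 49.69 mm²) is removed, clipping the outline; the r=4 cylinder at (13, 3) misses the remaining region (no effect) — boundary = 55.67 mm. Overall, the cross-section is a single solid region. Total boundary length (outer) = 55.67 mm.

55.67 mm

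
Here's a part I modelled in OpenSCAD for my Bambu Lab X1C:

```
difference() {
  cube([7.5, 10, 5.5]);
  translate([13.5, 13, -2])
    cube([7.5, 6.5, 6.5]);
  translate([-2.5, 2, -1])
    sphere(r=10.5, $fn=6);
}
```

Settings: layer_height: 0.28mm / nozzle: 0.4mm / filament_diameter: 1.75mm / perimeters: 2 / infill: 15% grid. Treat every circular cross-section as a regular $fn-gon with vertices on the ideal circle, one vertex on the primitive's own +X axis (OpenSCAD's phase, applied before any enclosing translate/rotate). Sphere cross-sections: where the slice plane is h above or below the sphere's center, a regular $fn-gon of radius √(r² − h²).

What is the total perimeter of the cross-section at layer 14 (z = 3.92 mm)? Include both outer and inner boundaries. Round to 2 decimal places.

28.77 mm

At z = 3.92 mm: the cube (footprint 7.5×10) is included at this height (perimeter 35.00 mm); the cube at (13.5, 13) is present — its section is the full 7.5×6.5 rectangle (perimeter 28.00 mm); the r=10.5 sphere at (-2.5, 2) slices to a regular 6-gon of circumradius 9.276 (√(r²−h²) with h=4.92 from center) (perimeter = 2·6·9.276·sin(180°/6) = 55.66 mm); Subtracting the remaining from the first: starting from the 7.5×10 cube, the 7.5×6.5 cube at (13.5, 13) misses the remaining region (no effect); the r=10.5 sphere at (-2.5, 2) partially overlaps it — only the 48.13 mm² overlap (of its 223.55 mm²) is removed, clipping the outline — boundary = 28.77 mm. Overall, the cross-section is a single solid region. Total boundary length (outer) = 28.77 mm.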